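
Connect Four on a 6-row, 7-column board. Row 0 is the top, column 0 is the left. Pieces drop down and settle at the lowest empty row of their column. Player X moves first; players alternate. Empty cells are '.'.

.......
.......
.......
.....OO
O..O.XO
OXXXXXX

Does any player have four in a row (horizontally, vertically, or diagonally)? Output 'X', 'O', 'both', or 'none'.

X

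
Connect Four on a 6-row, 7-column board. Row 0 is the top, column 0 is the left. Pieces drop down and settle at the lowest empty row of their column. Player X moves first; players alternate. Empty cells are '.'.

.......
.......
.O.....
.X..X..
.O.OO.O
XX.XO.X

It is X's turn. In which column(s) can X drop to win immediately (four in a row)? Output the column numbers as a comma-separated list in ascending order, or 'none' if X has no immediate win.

col 0: drop X → no win
col 1: drop X → no win
col 2: drop X → WIN!
col 3: drop X → no win
col 4: drop X → no win
col 5: drop X → no win
col 6: drop X → no win

Answer: 2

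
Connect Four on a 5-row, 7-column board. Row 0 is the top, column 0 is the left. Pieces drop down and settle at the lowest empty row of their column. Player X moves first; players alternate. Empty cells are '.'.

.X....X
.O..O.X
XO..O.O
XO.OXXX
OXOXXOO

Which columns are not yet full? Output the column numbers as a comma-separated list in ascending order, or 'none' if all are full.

Answer: 0,2,3,4,5

Derivation:
col 0: top cell = '.' → open
col 1: top cell = 'X' → FULL
col 2: top cell = '.' → open
col 3: top cell = '.' → open
col 4: top cell = '.' → open
col 5: top cell = '.' → open
col 6: top cell = 'X' → FULL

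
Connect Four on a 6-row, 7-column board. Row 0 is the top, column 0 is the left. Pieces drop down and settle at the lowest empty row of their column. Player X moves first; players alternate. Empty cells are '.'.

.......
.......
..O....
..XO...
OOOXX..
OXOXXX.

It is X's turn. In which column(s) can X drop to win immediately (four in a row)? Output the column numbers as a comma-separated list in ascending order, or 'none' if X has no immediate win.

Answer: 6

Derivation:
col 0: drop X → no win
col 1: drop X → no win
col 2: drop X → no win
col 3: drop X → no win
col 4: drop X → no win
col 5: drop X → no win
col 6: drop X → WIN!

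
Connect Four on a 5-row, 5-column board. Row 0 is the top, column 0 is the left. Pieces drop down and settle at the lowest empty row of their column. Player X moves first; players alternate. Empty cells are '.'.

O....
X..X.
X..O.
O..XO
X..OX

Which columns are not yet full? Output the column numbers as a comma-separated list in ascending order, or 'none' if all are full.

col 0: top cell = 'O' → FULL
col 1: top cell = '.' → open
col 2: top cell = '.' → open
col 3: top cell = '.' → open
col 4: top cell = '.' → open

Answer: 1,2,3,4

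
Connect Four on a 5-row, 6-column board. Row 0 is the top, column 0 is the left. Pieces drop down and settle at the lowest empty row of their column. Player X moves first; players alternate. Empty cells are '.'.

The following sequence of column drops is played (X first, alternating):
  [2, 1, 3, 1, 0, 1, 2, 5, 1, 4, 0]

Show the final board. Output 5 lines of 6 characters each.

Answer: ......
.X....
.O....
XOX...
XOXXOO

Derivation:
Move 1: X drops in col 2, lands at row 4
Move 2: O drops in col 1, lands at row 4
Move 3: X drops in col 3, lands at row 4
Move 4: O drops in col 1, lands at row 3
Move 5: X drops in col 0, lands at row 4
Move 6: O drops in col 1, lands at row 2
Move 7: X drops in col 2, lands at row 3
Move 8: O drops in col 5, lands at row 4
Move 9: X drops in col 1, lands at row 1
Move 10: O drops in col 4, lands at row 4
Move 11: X drops in col 0, lands at row 3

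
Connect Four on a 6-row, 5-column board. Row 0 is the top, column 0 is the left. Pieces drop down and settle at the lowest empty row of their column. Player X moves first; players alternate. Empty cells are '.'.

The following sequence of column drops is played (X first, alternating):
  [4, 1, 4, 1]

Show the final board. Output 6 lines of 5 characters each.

Answer: .....
.....
.....
.....
.O..X
.O..X

Derivation:
Move 1: X drops in col 4, lands at row 5
Move 2: O drops in col 1, lands at row 5
Move 3: X drops in col 4, lands at row 4
Move 4: O drops in col 1, lands at row 4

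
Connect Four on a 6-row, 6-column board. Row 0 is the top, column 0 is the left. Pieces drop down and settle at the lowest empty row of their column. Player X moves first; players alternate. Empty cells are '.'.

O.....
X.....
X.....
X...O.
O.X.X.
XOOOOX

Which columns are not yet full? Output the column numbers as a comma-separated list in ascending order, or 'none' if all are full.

Answer: 1,2,3,4,5

Derivation:
col 0: top cell = 'O' → FULL
col 1: top cell = '.' → open
col 2: top cell = '.' → open
col 3: top cell = '.' → open
col 4: top cell = '.' → open
col 5: top cell = '.' → open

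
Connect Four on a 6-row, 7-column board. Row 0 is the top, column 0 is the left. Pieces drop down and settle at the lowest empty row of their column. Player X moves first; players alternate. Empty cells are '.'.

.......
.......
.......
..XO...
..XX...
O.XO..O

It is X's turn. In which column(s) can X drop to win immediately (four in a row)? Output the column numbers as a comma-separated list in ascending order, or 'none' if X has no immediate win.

col 0: drop X → no win
col 1: drop X → no win
col 2: drop X → WIN!
col 3: drop X → no win
col 4: drop X → no win
col 5: drop X → no win
col 6: drop X → no win

Answer: 2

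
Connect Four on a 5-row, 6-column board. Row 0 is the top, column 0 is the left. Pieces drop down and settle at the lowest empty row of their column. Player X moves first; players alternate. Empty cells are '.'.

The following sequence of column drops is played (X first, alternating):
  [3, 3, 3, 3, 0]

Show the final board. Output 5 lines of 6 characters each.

Move 1: X drops in col 3, lands at row 4
Move 2: O drops in col 3, lands at row 3
Move 3: X drops in col 3, lands at row 2
Move 4: O drops in col 3, lands at row 1
Move 5: X drops in col 0, lands at row 4

Answer: ......
...O..
...X..
...O..
X..X..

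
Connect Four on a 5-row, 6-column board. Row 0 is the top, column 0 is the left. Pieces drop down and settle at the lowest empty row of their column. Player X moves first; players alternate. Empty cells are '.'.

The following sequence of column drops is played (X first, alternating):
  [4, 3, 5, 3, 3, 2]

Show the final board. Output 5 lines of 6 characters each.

Answer: ......
......
...X..
...O..
..OOXX

Derivation:
Move 1: X drops in col 4, lands at row 4
Move 2: O drops in col 3, lands at row 4
Move 3: X drops in col 5, lands at row 4
Move 4: O drops in col 3, lands at row 3
Move 5: X drops in col 3, lands at row 2
Move 6: O drops in col 2, lands at row 4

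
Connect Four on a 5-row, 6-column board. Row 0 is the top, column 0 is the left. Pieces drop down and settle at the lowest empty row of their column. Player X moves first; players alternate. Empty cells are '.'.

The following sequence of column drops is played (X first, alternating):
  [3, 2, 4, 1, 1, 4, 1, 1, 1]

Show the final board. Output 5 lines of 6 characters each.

Answer: .X....
.O....
.X....
.X..O.
.OOXX.

Derivation:
Move 1: X drops in col 3, lands at row 4
Move 2: O drops in col 2, lands at row 4
Move 3: X drops in col 4, lands at row 4
Move 4: O drops in col 1, lands at row 4
Move 5: X drops in col 1, lands at row 3
Move 6: O drops in col 4, lands at row 3
Move 7: X drops in col 1, lands at row 2
Move 8: O drops in col 1, lands at row 1
Move 9: X drops in col 1, lands at row 0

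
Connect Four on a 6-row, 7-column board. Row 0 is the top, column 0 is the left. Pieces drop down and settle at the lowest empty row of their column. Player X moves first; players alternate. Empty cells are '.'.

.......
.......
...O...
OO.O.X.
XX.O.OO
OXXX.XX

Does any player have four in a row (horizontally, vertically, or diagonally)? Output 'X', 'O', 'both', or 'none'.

none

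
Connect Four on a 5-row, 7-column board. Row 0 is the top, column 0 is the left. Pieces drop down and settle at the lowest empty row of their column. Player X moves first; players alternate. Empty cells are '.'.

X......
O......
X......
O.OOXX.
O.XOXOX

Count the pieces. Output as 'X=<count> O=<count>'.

X=7 O=7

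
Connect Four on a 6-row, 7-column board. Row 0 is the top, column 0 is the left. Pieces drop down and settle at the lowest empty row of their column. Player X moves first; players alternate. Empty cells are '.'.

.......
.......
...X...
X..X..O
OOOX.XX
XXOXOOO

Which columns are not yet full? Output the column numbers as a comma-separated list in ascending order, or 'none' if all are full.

col 0: top cell = '.' → open
col 1: top cell = '.' → open
col 2: top cell = '.' → open
col 3: top cell = '.' → open
col 4: top cell = '.' → open
col 5: top cell = '.' → open
col 6: top cell = '.' → open

Answer: 0,1,2,3,4,5,6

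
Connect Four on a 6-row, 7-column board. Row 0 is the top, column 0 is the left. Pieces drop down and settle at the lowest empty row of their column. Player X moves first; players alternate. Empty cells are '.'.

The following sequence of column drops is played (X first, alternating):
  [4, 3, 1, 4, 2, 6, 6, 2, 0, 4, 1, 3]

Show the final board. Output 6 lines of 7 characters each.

Move 1: X drops in col 4, lands at row 5
Move 2: O drops in col 3, lands at row 5
Move 3: X drops in col 1, lands at row 5
Move 4: O drops in col 4, lands at row 4
Move 5: X drops in col 2, lands at row 5
Move 6: O drops in col 6, lands at row 5
Move 7: X drops in col 6, lands at row 4
Move 8: O drops in col 2, lands at row 4
Move 9: X drops in col 0, lands at row 5
Move 10: O drops in col 4, lands at row 3
Move 11: X drops in col 1, lands at row 4
Move 12: O drops in col 3, lands at row 4

Answer: .......
.......
.......
....O..
.XOOO.X
XXXOX.O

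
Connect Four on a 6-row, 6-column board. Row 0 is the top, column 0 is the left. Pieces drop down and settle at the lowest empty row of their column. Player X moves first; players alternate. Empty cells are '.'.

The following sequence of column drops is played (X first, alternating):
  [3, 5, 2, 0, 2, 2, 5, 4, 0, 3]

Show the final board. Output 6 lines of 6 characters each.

Answer: ......
......
......
..O...
X.XO.X
O.XXOO

Derivation:
Move 1: X drops in col 3, lands at row 5
Move 2: O drops in col 5, lands at row 5
Move 3: X drops in col 2, lands at row 5
Move 4: O drops in col 0, lands at row 5
Move 5: X drops in col 2, lands at row 4
Move 6: O drops in col 2, lands at row 3
Move 7: X drops in col 5, lands at row 4
Move 8: O drops in col 4, lands at row 5
Move 9: X drops in col 0, lands at row 4
Move 10: O drops in col 3, lands at row 4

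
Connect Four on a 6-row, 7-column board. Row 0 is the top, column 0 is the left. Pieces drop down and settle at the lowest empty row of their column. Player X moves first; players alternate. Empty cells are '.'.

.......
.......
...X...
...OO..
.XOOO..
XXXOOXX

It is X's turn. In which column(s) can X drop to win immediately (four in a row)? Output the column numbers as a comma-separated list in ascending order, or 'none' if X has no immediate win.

Answer: 2

Derivation:
col 0: drop X → no win
col 1: drop X → no win
col 2: drop X → WIN!
col 3: drop X → no win
col 4: drop X → no win
col 5: drop X → no win
col 6: drop X → no win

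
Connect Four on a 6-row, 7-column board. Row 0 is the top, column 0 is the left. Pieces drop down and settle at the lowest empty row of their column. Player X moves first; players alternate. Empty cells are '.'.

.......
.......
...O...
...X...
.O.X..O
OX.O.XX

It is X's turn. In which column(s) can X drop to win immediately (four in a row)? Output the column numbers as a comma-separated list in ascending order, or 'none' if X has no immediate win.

Answer: none

Derivation:
col 0: drop X → no win
col 1: drop X → no win
col 2: drop X → no win
col 3: drop X → no win
col 4: drop X → no win
col 5: drop X → no win
col 6: drop X → no win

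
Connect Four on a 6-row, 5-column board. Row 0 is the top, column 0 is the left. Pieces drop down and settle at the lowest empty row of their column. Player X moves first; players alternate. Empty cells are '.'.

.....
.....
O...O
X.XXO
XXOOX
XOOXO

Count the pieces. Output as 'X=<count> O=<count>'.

X=8 O=8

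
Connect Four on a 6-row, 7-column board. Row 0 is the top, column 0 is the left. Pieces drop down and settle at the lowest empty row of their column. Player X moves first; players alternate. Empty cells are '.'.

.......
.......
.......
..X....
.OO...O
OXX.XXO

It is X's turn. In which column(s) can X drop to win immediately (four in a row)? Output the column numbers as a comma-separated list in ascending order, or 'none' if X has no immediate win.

col 0: drop X → no win
col 1: drop X → no win
col 2: drop X → no win
col 3: drop X → WIN!
col 4: drop X → no win
col 5: drop X → no win
col 6: drop X → no win

Answer: 3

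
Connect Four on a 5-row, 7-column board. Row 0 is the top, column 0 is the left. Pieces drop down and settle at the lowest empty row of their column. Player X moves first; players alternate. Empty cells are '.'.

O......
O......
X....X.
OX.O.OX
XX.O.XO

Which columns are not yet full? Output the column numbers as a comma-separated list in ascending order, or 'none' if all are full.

Answer: 1,2,3,4,5,6

Derivation:
col 0: top cell = 'O' → FULL
col 1: top cell = '.' → open
col 2: top cell = '.' → open
col 3: top cell = '.' → open
col 4: top cell = '.' → open
col 5: top cell = '.' → open
col 6: top cell = '.' → open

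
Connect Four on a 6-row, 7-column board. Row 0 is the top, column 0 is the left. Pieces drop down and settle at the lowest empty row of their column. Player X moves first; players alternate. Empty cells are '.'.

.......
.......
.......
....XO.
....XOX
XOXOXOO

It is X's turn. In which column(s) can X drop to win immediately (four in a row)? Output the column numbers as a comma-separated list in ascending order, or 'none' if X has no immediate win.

Answer: 4

Derivation:
col 0: drop X → no win
col 1: drop X → no win
col 2: drop X → no win
col 3: drop X → no win
col 4: drop X → WIN!
col 5: drop X → no win
col 6: drop X → no win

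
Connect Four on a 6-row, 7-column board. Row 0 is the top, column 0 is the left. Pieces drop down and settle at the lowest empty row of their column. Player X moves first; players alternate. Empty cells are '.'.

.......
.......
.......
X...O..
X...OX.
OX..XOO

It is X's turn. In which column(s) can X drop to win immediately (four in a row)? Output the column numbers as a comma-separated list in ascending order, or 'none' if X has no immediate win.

col 0: drop X → no win
col 1: drop X → no win
col 2: drop X → no win
col 3: drop X → no win
col 4: drop X → no win
col 5: drop X → no win
col 6: drop X → no win

Answer: none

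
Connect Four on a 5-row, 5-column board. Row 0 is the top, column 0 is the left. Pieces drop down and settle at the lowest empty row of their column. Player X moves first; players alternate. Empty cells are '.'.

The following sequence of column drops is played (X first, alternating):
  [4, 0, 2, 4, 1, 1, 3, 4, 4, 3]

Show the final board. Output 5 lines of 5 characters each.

Answer: .....
....X
....O
.O.OO
OXXXX

Derivation:
Move 1: X drops in col 4, lands at row 4
Move 2: O drops in col 0, lands at row 4
Move 3: X drops in col 2, lands at row 4
Move 4: O drops in col 4, lands at row 3
Move 5: X drops in col 1, lands at row 4
Move 6: O drops in col 1, lands at row 3
Move 7: X drops in col 3, lands at row 4
Move 8: O drops in col 4, lands at row 2
Move 9: X drops in col 4, lands at row 1
Move 10: O drops in col 3, lands at row 3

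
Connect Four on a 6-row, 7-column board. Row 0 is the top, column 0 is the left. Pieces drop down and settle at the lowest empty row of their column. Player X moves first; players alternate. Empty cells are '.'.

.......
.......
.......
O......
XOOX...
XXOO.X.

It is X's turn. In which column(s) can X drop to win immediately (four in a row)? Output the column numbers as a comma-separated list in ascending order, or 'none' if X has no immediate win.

col 0: drop X → no win
col 1: drop X → no win
col 2: drop X → no win
col 3: drop X → no win
col 4: drop X → no win
col 5: drop X → no win
col 6: drop X → no win

Answer: none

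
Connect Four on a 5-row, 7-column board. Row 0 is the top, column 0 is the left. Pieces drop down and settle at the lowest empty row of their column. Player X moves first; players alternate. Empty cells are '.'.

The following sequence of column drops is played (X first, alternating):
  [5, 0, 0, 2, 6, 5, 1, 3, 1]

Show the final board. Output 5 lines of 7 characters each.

Move 1: X drops in col 5, lands at row 4
Move 2: O drops in col 0, lands at row 4
Move 3: X drops in col 0, lands at row 3
Move 4: O drops in col 2, lands at row 4
Move 5: X drops in col 6, lands at row 4
Move 6: O drops in col 5, lands at row 3
Move 7: X drops in col 1, lands at row 4
Move 8: O drops in col 3, lands at row 4
Move 9: X drops in col 1, lands at row 3

Answer: .......
.......
.......
XX...O.
OXOO.XX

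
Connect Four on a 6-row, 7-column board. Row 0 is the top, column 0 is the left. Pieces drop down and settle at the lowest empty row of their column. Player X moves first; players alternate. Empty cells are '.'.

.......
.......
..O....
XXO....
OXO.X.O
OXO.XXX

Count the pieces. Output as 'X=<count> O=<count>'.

X=8 O=7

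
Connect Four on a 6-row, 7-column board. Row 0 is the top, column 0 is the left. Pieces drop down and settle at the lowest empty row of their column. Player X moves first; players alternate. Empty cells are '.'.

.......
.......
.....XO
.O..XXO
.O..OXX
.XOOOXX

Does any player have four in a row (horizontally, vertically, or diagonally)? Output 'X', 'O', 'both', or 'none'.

X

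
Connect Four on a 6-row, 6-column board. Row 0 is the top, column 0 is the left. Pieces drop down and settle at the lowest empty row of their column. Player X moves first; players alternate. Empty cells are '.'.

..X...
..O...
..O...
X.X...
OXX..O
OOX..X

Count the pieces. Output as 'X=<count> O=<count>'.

X=7 O=6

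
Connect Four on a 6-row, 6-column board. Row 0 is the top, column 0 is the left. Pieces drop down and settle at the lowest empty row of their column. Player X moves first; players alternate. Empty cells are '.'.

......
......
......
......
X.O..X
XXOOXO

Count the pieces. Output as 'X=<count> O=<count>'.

X=5 O=4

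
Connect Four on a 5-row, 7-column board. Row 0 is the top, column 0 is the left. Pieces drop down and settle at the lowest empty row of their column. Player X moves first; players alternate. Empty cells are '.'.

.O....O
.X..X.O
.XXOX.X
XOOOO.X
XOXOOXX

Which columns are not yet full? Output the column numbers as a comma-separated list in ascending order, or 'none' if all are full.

col 0: top cell = '.' → open
col 1: top cell = 'O' → FULL
col 2: top cell = '.' → open
col 3: top cell = '.' → open
col 4: top cell = '.' → open
col 5: top cell = '.' → open
col 6: top cell = 'O' → FULL

Answer: 0,2,3,4,5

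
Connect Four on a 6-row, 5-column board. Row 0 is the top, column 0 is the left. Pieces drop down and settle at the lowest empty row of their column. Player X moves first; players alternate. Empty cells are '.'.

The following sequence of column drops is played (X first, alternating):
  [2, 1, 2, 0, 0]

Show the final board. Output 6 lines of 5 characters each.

Answer: .....
.....
.....
.....
X.X..
OOX..

Derivation:
Move 1: X drops in col 2, lands at row 5
Move 2: O drops in col 1, lands at row 5
Move 3: X drops in col 2, lands at row 4
Move 4: O drops in col 0, lands at row 5
Move 5: X drops in col 0, lands at row 4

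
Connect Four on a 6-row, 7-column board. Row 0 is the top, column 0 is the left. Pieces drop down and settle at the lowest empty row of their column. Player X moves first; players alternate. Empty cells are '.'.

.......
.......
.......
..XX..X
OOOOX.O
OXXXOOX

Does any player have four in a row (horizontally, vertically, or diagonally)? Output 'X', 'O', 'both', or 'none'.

O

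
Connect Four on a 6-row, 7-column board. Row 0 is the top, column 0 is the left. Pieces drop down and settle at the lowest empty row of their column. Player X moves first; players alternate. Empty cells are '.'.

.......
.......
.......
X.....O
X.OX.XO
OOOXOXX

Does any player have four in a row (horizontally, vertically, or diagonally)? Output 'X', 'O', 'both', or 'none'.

none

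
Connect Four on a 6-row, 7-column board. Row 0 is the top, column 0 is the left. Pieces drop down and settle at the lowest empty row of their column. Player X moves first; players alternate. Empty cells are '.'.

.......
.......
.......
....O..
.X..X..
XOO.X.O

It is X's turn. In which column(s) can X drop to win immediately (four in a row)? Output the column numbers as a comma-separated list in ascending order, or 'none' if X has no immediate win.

Answer: none

Derivation:
col 0: drop X → no win
col 1: drop X → no win
col 2: drop X → no win
col 3: drop X → no win
col 4: drop X → no win
col 5: drop X → no win
col 6: drop X → no win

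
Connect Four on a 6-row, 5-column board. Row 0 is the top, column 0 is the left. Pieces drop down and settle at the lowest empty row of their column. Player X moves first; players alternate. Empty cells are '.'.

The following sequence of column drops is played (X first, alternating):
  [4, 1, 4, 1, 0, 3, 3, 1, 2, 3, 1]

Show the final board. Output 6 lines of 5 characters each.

Move 1: X drops in col 4, lands at row 5
Move 2: O drops in col 1, lands at row 5
Move 3: X drops in col 4, lands at row 4
Move 4: O drops in col 1, lands at row 4
Move 5: X drops in col 0, lands at row 5
Move 6: O drops in col 3, lands at row 5
Move 7: X drops in col 3, lands at row 4
Move 8: O drops in col 1, lands at row 3
Move 9: X drops in col 2, lands at row 5
Move 10: O drops in col 3, lands at row 3
Move 11: X drops in col 1, lands at row 2

Answer: .....
.....
.X...
.O.O.
.O.XX
XOXOX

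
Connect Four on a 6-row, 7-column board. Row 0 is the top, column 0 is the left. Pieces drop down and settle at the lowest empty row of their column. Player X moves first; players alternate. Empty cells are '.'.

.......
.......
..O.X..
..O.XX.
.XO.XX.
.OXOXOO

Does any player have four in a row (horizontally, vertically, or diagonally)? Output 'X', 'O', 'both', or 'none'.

X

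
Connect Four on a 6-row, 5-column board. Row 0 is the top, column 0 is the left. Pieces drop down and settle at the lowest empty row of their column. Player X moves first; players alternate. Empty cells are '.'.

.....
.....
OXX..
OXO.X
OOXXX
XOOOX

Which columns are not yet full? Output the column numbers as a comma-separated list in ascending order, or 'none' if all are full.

col 0: top cell = '.' → open
col 1: top cell = '.' → open
col 2: top cell = '.' → open
col 3: top cell = '.' → open
col 4: top cell = '.' → open

Answer: 0,1,2,3,4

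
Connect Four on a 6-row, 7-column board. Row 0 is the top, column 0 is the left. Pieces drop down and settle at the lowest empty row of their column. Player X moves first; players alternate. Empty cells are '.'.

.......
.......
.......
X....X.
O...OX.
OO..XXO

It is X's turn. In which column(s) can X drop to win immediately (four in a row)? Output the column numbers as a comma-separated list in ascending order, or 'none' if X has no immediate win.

Answer: 5

Derivation:
col 0: drop X → no win
col 1: drop X → no win
col 2: drop X → no win
col 3: drop X → no win
col 4: drop X → no win
col 5: drop X → WIN!
col 6: drop X → no win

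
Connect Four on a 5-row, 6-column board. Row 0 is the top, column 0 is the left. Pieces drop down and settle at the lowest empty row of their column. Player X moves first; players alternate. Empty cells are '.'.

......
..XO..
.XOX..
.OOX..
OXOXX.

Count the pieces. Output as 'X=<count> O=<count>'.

X=7 O=6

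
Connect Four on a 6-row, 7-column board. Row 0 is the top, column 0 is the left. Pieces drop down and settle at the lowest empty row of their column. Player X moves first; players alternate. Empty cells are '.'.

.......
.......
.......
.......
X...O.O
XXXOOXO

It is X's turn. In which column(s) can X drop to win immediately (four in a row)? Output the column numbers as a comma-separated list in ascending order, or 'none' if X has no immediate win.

col 0: drop X → no win
col 1: drop X → no win
col 2: drop X → no win
col 3: drop X → no win
col 4: drop X → no win
col 5: drop X → no win
col 6: drop X → no win

Answer: none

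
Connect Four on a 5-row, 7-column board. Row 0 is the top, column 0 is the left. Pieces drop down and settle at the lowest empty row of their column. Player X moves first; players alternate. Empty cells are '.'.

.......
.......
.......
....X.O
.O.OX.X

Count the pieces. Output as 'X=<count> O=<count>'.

X=3 O=3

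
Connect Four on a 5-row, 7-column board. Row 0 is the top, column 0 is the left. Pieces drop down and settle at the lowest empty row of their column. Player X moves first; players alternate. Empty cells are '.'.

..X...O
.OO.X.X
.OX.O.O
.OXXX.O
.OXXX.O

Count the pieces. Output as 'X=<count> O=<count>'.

X=10 O=10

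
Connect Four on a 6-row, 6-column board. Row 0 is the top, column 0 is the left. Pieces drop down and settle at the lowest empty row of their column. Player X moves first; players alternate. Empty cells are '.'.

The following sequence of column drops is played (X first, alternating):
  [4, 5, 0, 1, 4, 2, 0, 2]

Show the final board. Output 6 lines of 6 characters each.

Move 1: X drops in col 4, lands at row 5
Move 2: O drops in col 5, lands at row 5
Move 3: X drops in col 0, lands at row 5
Move 4: O drops in col 1, lands at row 5
Move 5: X drops in col 4, lands at row 4
Move 6: O drops in col 2, lands at row 5
Move 7: X drops in col 0, lands at row 4
Move 8: O drops in col 2, lands at row 4

Answer: ......
......
......
......
X.O.X.
XOO.XO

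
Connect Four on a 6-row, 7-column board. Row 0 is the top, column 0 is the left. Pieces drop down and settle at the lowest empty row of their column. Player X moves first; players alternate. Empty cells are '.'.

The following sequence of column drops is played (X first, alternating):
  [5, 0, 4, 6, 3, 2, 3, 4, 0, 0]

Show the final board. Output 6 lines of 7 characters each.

Answer: .......
.......
.......
O......
X..XO..
O.OXXXO

Derivation:
Move 1: X drops in col 5, lands at row 5
Move 2: O drops in col 0, lands at row 5
Move 3: X drops in col 4, lands at row 5
Move 4: O drops in col 6, lands at row 5
Move 5: X drops in col 3, lands at row 5
Move 6: O drops in col 2, lands at row 5
Move 7: X drops in col 3, lands at row 4
Move 8: O drops in col 4, lands at row 4
Move 9: X drops in col 0, lands at row 4
Move 10: O drops in col 0, lands at row 3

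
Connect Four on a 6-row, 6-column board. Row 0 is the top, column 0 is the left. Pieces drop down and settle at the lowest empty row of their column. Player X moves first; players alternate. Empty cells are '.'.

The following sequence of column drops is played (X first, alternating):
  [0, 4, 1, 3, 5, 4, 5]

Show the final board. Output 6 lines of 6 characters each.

Answer: ......
......
......
......
....OX
XX.OOX

Derivation:
Move 1: X drops in col 0, lands at row 5
Move 2: O drops in col 4, lands at row 5
Move 3: X drops in col 1, lands at row 5
Move 4: O drops in col 3, lands at row 5
Move 5: X drops in col 5, lands at row 5
Move 6: O drops in col 4, lands at row 4
Move 7: X drops in col 5, lands at row 4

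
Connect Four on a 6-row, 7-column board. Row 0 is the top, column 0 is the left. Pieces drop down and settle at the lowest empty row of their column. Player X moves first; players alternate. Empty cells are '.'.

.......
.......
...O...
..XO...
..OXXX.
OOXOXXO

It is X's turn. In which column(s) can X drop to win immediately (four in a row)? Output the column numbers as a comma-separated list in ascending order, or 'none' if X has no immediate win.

Answer: 6

Derivation:
col 0: drop X → no win
col 1: drop X → no win
col 2: drop X → no win
col 3: drop X → no win
col 4: drop X → no win
col 5: drop X → no win
col 6: drop X → WIN!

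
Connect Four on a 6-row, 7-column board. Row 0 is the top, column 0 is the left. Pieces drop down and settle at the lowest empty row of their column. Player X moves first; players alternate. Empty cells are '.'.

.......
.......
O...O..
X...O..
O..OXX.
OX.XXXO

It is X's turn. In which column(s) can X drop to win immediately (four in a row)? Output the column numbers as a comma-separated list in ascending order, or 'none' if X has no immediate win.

col 0: drop X → no win
col 1: drop X → no win
col 2: drop X → WIN!
col 3: drop X → no win
col 4: drop X → no win
col 5: drop X → no win
col 6: drop X → no win

Answer: 2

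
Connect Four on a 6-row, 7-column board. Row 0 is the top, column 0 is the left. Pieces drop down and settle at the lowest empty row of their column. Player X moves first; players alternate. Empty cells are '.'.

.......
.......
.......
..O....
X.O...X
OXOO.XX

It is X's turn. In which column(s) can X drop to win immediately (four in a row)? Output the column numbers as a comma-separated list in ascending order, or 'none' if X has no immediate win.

col 0: drop X → no win
col 1: drop X → no win
col 2: drop X → no win
col 3: drop X → no win
col 4: drop X → no win
col 5: drop X → no win
col 6: drop X → no win

Answer: none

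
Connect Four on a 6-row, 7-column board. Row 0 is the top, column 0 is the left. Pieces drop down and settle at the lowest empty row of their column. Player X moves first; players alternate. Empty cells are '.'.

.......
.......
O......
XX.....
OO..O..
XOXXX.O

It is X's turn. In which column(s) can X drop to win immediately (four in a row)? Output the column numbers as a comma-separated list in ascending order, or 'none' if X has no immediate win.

col 0: drop X → no win
col 1: drop X → no win
col 2: drop X → no win
col 3: drop X → no win
col 4: drop X → no win
col 5: drop X → WIN!
col 6: drop X → no win

Answer: 5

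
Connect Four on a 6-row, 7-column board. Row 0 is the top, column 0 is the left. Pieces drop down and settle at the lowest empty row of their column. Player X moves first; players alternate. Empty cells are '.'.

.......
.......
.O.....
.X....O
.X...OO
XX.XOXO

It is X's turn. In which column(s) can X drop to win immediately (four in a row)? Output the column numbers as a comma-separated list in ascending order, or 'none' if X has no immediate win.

col 0: drop X → no win
col 1: drop X → no win
col 2: drop X → WIN!
col 3: drop X → no win
col 4: drop X → no win
col 5: drop X → no win
col 6: drop X → no win

Answer: 2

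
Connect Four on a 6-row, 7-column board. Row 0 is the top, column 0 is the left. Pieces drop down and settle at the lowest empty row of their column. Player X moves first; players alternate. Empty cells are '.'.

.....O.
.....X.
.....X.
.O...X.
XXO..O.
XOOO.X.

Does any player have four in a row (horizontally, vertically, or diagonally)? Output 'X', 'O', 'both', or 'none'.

none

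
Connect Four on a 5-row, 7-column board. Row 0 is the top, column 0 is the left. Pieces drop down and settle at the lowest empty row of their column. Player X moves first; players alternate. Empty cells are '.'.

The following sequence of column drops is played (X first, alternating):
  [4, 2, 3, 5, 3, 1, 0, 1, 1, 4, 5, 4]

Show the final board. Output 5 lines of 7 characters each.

Move 1: X drops in col 4, lands at row 4
Move 2: O drops in col 2, lands at row 4
Move 3: X drops in col 3, lands at row 4
Move 4: O drops in col 5, lands at row 4
Move 5: X drops in col 3, lands at row 3
Move 6: O drops in col 1, lands at row 4
Move 7: X drops in col 0, lands at row 4
Move 8: O drops in col 1, lands at row 3
Move 9: X drops in col 1, lands at row 2
Move 10: O drops in col 4, lands at row 3
Move 11: X drops in col 5, lands at row 3
Move 12: O drops in col 4, lands at row 2

Answer: .......
.......
.X..O..
.O.XOX.
XOOXXO.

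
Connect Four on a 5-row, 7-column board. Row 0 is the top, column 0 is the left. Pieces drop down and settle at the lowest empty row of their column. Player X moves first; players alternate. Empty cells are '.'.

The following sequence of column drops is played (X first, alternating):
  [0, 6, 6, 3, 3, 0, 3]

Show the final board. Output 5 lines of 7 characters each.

Move 1: X drops in col 0, lands at row 4
Move 2: O drops in col 6, lands at row 4
Move 3: X drops in col 6, lands at row 3
Move 4: O drops in col 3, lands at row 4
Move 5: X drops in col 3, lands at row 3
Move 6: O drops in col 0, lands at row 3
Move 7: X drops in col 3, lands at row 2

Answer: .......
.......
...X...
O..X..X
X..O..O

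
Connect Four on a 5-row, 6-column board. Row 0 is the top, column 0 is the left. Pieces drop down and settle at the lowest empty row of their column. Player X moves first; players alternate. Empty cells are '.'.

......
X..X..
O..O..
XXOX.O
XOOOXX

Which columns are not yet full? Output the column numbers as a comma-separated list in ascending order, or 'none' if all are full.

Answer: 0,1,2,3,4,5

Derivation:
col 0: top cell = '.' → open
col 1: top cell = '.' → open
col 2: top cell = '.' → open
col 3: top cell = '.' → open
col 4: top cell = '.' → open
col 5: top cell = '.' → open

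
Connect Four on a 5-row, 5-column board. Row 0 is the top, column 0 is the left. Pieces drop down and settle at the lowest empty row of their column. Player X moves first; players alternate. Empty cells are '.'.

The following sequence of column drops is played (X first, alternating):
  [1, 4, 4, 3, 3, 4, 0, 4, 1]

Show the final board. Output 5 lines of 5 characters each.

Move 1: X drops in col 1, lands at row 4
Move 2: O drops in col 4, lands at row 4
Move 3: X drops in col 4, lands at row 3
Move 4: O drops in col 3, lands at row 4
Move 5: X drops in col 3, lands at row 3
Move 6: O drops in col 4, lands at row 2
Move 7: X drops in col 0, lands at row 4
Move 8: O drops in col 4, lands at row 1
Move 9: X drops in col 1, lands at row 3

Answer: .....
....O
....O
.X.XX
XX.OO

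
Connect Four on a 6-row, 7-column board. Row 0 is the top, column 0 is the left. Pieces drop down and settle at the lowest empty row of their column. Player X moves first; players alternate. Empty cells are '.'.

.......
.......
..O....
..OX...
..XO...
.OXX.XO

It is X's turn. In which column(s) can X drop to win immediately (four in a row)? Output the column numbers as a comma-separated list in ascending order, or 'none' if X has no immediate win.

Answer: 4

Derivation:
col 0: drop X → no win
col 1: drop X → no win
col 2: drop X → no win
col 3: drop X → no win
col 4: drop X → WIN!
col 5: drop X → no win
col 6: drop X → no win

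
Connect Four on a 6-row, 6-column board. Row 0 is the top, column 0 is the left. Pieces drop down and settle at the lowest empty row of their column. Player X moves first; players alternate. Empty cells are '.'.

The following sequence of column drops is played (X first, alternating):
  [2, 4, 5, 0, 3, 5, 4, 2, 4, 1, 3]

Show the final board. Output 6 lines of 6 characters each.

Move 1: X drops in col 2, lands at row 5
Move 2: O drops in col 4, lands at row 5
Move 3: X drops in col 5, lands at row 5
Move 4: O drops in col 0, lands at row 5
Move 5: X drops in col 3, lands at row 5
Move 6: O drops in col 5, lands at row 4
Move 7: X drops in col 4, lands at row 4
Move 8: O drops in col 2, lands at row 4
Move 9: X drops in col 4, lands at row 3
Move 10: O drops in col 1, lands at row 5
Move 11: X drops in col 3, lands at row 4

Answer: ......
......
......
....X.
..OXXO
OOXXOX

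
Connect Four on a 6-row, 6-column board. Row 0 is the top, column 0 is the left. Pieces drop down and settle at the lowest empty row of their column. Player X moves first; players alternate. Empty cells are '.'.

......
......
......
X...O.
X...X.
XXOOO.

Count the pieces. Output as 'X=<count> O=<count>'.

X=5 O=4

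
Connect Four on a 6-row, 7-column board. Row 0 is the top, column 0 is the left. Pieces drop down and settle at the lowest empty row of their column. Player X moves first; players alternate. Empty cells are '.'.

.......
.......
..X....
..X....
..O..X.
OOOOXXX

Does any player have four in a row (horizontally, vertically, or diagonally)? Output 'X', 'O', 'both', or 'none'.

O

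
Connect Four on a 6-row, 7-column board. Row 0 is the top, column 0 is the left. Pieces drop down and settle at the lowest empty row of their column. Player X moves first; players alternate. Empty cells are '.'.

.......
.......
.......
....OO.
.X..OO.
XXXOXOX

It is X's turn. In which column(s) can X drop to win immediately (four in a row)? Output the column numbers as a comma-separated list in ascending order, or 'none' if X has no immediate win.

Answer: none

Derivation:
col 0: drop X → no win
col 1: drop X → no win
col 2: drop X → no win
col 3: drop X → no win
col 4: drop X → no win
col 5: drop X → no win
col 6: drop X → no win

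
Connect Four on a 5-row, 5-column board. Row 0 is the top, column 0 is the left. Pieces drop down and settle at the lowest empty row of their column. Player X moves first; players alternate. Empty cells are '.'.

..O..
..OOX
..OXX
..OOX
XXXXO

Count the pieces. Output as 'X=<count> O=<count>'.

X=8 O=7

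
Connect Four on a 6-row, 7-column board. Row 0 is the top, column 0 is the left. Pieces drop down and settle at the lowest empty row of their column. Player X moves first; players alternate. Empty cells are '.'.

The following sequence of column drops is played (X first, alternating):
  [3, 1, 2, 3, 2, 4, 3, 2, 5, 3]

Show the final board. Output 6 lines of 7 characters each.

Move 1: X drops in col 3, lands at row 5
Move 2: O drops in col 1, lands at row 5
Move 3: X drops in col 2, lands at row 5
Move 4: O drops in col 3, lands at row 4
Move 5: X drops in col 2, lands at row 4
Move 6: O drops in col 4, lands at row 5
Move 7: X drops in col 3, lands at row 3
Move 8: O drops in col 2, lands at row 3
Move 9: X drops in col 5, lands at row 5
Move 10: O drops in col 3, lands at row 2

Answer: .......
.......
...O...
..OX...
..XO...
.OXXOX.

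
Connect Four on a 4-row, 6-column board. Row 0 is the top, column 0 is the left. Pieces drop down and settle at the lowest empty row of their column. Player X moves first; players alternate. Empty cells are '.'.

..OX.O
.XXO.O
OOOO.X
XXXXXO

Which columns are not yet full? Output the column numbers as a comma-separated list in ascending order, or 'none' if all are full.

col 0: top cell = '.' → open
col 1: top cell = '.' → open
col 2: top cell = 'O' → FULL
col 3: top cell = 'X' → FULL
col 4: top cell = '.' → open
col 5: top cell = 'O' → FULL

Answer: 0,1,4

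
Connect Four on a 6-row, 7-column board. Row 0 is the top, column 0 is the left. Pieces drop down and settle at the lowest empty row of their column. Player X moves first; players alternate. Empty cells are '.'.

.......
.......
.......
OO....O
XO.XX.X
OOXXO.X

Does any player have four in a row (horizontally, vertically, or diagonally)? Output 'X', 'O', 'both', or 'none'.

none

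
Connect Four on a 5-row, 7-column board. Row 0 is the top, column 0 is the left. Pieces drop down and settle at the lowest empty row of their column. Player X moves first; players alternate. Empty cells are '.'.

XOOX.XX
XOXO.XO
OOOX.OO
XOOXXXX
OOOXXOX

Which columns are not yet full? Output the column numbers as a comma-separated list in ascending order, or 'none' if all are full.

Answer: 4

Derivation:
col 0: top cell = 'X' → FULL
col 1: top cell = 'O' → FULL
col 2: top cell = 'O' → FULL
col 3: top cell = 'X' → FULL
col 4: top cell = '.' → open
col 5: top cell = 'X' → FULL
col 6: top cell = 'X' → FULL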